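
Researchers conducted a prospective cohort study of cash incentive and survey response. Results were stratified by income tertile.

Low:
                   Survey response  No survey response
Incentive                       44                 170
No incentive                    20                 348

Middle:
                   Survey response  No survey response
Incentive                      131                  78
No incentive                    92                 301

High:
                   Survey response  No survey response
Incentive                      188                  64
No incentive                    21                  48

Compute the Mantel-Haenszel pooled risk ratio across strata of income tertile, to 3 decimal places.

RR_MH = Σ(aᵢ·n₀ᵢ/nᵢ) / Σ(cᵢ·n₁ᵢ/nᵢ), with n₁ᵢ = aᵢ+bᵢ (exposed), n₀ᵢ = cᵢ+dᵢ (unexposed), nᵢ = n₁ᵢ+n₀ᵢ.
Stratum 1 (Low): n₁ = 214, n₀ = 368, n = 582; a·n₀/n = 44·368/582 = 27.8213; c·n₁/n = 20·214/582 = 7.3540
Stratum 2 (Middle): n₁ = 209, n₀ = 393, n = 602; a·n₀/n = 131·393/602 = 85.5199; c·n₁/n = 92·209/602 = 31.9402
Stratum 3 (High): n₁ = 252, n₀ = 69, n = 321; a·n₀/n = 188·69/321 = 40.4112; c·n₁/n = 21·252/321 = 16.4860
RR_MH = (27.8213 + 85.5199 + 40.4112) / (7.3540 + 31.9402 + 16.4860) = 153.7525 / 55.7801 = 2.75640

2.756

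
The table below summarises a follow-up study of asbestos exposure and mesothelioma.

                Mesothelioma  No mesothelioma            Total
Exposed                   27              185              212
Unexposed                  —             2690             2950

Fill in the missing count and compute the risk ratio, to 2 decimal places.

The missing cell is in the unexposed row: 2950 − 2690 = 260.
So a = 27, b = 185, c = 260, d = 2690.
RR = [a/(a+b)] / [c/(c+d)] = (27/212) / (260/2950) = 0.12736/0.08814 = 1.44503

1.45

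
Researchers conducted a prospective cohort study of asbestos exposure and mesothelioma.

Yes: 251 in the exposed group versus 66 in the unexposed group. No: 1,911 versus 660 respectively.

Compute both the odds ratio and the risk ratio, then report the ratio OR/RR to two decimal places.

1.03

From the description: a = 251, b = 1911, c = 66, d = 660.
OR = (251·660)/(1911·66) = 165660/126126 = 1.31345
Risk in exposed = 251/2162 = 0.11610; risk in unexposed = 66/726 = 0.09091; RR = 1.27706
OR/RR = 1.31345 / 1.27706 = 1.02850
The outcome is not rare, so the OR lies further from 1 than the RR.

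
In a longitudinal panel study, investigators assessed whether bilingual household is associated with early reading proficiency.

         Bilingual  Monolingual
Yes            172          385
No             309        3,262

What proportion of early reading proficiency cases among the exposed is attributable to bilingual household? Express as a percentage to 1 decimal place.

70.5

Reading the table with exposure as columns: a = 172 (Bilingual, case), b = 309 (Bilingual, non-case), c = 385 (Monolingual, case), d = 3262.
Risk in exposed = 172/481 = 0.35759; risk in unexposed = 385/3647 = 0.10557.
RR = 0.35759/0.10557 = 3.38734
AR% = (RR − 1)/RR × 100 = (3.38734 − 1)/3.38734 × 100 = 70.4783%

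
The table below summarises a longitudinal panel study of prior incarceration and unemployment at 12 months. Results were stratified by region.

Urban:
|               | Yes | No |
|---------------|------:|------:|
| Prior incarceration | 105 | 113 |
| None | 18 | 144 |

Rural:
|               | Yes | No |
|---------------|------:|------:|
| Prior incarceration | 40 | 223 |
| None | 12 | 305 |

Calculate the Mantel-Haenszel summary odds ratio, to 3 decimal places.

OR_MH = Σ(aᵢdᵢ/nᵢ) / Σ(bᵢcᵢ/nᵢ), where nᵢ is the stratum total.
Stratum 1 (Urban): n = 380; a·d/n = 105·144/380 = 39.7895; b·c/n = 113·18/380 = 5.3526
Stratum 2 (Rural): n = 580; a·d/n = 40·305/580 = 21.0345; b·c/n = 223·12/580 = 4.6138
OR_MH = (39.7895 + 21.0345) / (5.3526 + 4.6138) = 60.8240 / 9.9664 = 6.10289

6.103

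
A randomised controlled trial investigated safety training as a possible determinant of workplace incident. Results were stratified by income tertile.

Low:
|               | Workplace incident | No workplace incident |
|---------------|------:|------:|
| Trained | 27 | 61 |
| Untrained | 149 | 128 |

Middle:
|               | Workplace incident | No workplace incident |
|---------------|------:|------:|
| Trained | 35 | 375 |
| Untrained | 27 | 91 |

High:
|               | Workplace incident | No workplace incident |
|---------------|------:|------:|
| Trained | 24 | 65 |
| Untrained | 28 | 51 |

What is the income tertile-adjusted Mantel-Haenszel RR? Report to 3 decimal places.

0.552

RR_MH = Σ(aᵢ·n₀ᵢ/nᵢ) / Σ(cᵢ·n₁ᵢ/nᵢ), with n₁ᵢ = aᵢ+bᵢ (exposed), n₀ᵢ = cᵢ+dᵢ (unexposed), nᵢ = n₁ᵢ+n₀ᵢ.
Stratum 1 (Low): n₁ = 88, n₀ = 277, n = 365; a·n₀/n = 27·277/365 = 20.4904; c·n₁/n = 149·88/365 = 35.9233
Stratum 2 (Middle): n₁ = 410, n₀ = 118, n = 528; a·n₀/n = 35·118/528 = 7.8220; c·n₁/n = 27·410/528 = 20.9659
Stratum 3 (High): n₁ = 89, n₀ = 79, n = 168; a·n₀/n = 24·79/168 = 11.2857; c·n₁/n = 28·89/168 = 14.8333
RR_MH = (20.4904 + 7.8220 + 11.2857) / (35.9233 + 20.9659 + 14.8333) = 39.5981 / 71.7225 = 0.55210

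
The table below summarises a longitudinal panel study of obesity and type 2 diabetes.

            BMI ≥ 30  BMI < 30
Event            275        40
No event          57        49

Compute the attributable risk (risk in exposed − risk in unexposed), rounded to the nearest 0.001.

0.379

Reading the table with exposure as columns: a = 275 (BMI ≥ 30, case), b = 57 (BMI ≥ 30, non-case), c = 40 (BMI < 30, case), d = 49.
Risk in exposed = 275/332 = 0.828313; risk in unexposed = 40/89 = 0.449438.
Risk difference = 0.828313 − 0.449438 = 0.378875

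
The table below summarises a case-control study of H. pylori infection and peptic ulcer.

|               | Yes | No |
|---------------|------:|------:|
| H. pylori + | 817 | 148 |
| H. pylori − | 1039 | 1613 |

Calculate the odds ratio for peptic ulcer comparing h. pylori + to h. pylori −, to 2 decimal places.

Cells: a = 817, b = 148, c = 1039, d = 1613.
OR = (a·d)/(b·c) = (817 × 1613) / (148 × 1039) = 1317821 / 153772 = 8.56997
The odds of peptic ulcer are about 8.57 times as high in the h. pylori + group.

8.57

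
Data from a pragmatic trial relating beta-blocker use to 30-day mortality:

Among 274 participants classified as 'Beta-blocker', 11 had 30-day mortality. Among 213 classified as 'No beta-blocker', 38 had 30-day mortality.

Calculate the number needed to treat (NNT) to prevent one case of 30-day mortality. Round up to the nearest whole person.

8

Risk in treated group = 11/274 = 0.04015; risk in control = 38/213 = 0.17840.
Absolute risk reduction = 0.17840 − 0.04015 = 0.13826
NNT = 1 / ARR = 1 / 0.13826 = 7.233 → round up → 8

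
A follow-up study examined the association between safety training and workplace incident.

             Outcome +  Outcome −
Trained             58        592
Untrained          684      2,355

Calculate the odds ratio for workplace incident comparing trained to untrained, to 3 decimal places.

Cells: a = 58, b = 592, c = 684, d = 2355.
OR = (a·d)/(b·c) = (58 × 2355) / (592 × 684) = 136590 / 404928 = 0.33732
Exposure is associated with lower odds of workplace incident (OR = 0.34 < 1).

0.337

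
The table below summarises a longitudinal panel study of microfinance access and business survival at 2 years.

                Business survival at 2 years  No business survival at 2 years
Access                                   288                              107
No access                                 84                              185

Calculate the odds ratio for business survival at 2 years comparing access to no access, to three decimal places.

Cells: a = 288, b = 107, c = 84, d = 185.
OR = (a·d)/(b·c) = (288 × 185) / (107 × 84) = 53280 / 8988 = 5.92790
The odds of business survival at 2 years are about 5.93 times as high in the access group.

5.928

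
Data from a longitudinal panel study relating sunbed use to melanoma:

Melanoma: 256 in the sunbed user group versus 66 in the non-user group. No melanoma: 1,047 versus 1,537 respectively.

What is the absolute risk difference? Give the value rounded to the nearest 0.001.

From the description: a = 256, b = 1047, c = 66, d = 1537.
Risk in exposed = 256/1303 = 0.196470; risk in unexposed = 66/1603 = 0.041173.
Risk difference = 0.196470 − 0.041173 = 0.155297

0.155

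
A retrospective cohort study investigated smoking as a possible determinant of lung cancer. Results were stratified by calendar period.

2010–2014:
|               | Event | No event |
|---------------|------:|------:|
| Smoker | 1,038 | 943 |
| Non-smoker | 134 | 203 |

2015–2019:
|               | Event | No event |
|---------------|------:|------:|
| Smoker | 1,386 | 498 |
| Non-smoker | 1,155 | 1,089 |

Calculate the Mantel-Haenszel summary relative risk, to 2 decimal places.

1.41

RR_MH = Σ(aᵢ·n₀ᵢ/nᵢ) / Σ(cᵢ·n₁ᵢ/nᵢ), with n₁ᵢ = aᵢ+bᵢ (exposed), n₀ᵢ = cᵢ+dᵢ (unexposed), nᵢ = n₁ᵢ+n₀ᵢ.
Stratum 1 (2010–2014): n₁ = 1981, n₀ = 337, n = 2318; a·n₀/n = 1038·337/2318 = 150.9085; c·n₁/n = 134·1981/2318 = 114.5186
Stratum 2 (2015–2019): n₁ = 1884, n₀ = 2244, n = 4128; a·n₀/n = 1386·2244/4128 = 753.4360; c·n₁/n = 1155·1884/4128 = 527.1366
RR_MH = (150.9085 + 753.4360) / (114.5186 + 527.1366) = 904.3446 / 641.6552 = 1.40939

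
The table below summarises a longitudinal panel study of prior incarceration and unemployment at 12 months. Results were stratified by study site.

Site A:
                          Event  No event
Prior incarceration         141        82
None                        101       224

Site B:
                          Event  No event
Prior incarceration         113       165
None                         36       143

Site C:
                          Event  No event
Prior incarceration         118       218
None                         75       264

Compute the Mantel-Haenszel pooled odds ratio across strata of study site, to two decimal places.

OR_MH = Σ(aᵢdᵢ/nᵢ) / Σ(bᵢcᵢ/nᵢ), where nᵢ is the stratum total.
Stratum 1 (Site A): n = 548; a·d/n = 141·224/548 = 57.6350; b·c/n = 82·101/548 = 15.1131
Stratum 2 (Site B): n = 457; a·d/n = 113·143/457 = 35.3589; b·c/n = 165·36/457 = 12.9978
Stratum 3 (Site C): n = 675; a·d/n = 118·264/675 = 46.1511; b·c/n = 218·75/675 = 24.2222
OR_MH = (57.6350 + 35.3589 + 46.1511) / (15.1131 + 12.9978 + 24.2222) = 139.1450 / 52.3332 = 2.65883

2.66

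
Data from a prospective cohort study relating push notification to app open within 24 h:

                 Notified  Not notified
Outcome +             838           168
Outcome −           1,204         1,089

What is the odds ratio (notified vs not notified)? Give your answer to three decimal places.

4.512

Reading the table with exposure as columns: a = 838 (Notified, case), b = 1204 (Notified, non-case), c = 168 (Not notified, case), d = 1089.
OR = (a·d)/(b·c) = (838 × 1089) / (1204 × 168) = 912582 / 202272 = 4.51166
The odds of app open within 24 h are about 4.51 times as high in the notified group.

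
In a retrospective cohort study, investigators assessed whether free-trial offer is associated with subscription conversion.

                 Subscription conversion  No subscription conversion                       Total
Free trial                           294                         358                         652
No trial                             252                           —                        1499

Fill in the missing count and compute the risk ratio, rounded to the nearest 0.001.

The missing cell is in the unexposed row: 1499 − 252 = 1247.
So a = 294, b = 358, c = 252, d = 1247.
RR = [a/(a+b)] / [c/(c+d)] = (294/652) / (252/1499) = 0.45092/0.16811 = 2.68226

2.682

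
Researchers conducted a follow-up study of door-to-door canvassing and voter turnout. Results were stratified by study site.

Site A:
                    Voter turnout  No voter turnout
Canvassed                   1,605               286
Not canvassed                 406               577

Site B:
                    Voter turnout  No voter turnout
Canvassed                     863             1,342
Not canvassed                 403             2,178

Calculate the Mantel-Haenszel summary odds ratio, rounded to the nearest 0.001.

OR_MH = Σ(aᵢdᵢ/nᵢ) / Σ(bᵢcᵢ/nᵢ), where nᵢ is the stratum total.
Stratum 1 (Site A): n = 2874; a·d/n = 1605·577/2874 = 322.2286; b·c/n = 286·406/2874 = 40.4022
Stratum 2 (Site B): n = 4786; a·d/n = 863·2178/4786 = 392.7317; b·c/n = 1342·403/4786 = 113.0017
OR_MH = (322.2286 + 392.7317) / (40.4022 + 113.0017) = 714.9603 / 153.4039 = 4.66064

4.661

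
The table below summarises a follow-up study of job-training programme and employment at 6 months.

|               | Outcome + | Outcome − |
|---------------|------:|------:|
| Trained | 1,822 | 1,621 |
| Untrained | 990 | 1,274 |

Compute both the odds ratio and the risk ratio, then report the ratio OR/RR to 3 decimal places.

Cells: a = 1822, b = 1621, c = 990, d = 1274.
OR = (1822·1274)/(1621·990) = 2321228/1604790 = 1.44644
Risk in exposed = 1822/3443 = 0.52919; risk in unexposed = 990/2264 = 0.43728; RR = 1.21019
OR/RR = 1.44644 / 1.21019 = 1.19522
The outcome is not rare, so the OR lies further from 1 than the RR.

1.195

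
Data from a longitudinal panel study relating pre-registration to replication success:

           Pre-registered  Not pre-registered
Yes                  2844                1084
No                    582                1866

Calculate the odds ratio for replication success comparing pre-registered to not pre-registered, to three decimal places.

Reading the table with exposure as columns: a = 2844 (Pre-registered, case), b = 582 (Pre-registered, non-case), c = 1084 (Not pre-registered, case), d = 1866.
OR = (a·d)/(b·c) = (2844 × 1866) / (582 × 1084) = 5306904 / 630888 = 8.41180
The odds of replication success are about 8.41 times as high in the pre-registered group.

8.412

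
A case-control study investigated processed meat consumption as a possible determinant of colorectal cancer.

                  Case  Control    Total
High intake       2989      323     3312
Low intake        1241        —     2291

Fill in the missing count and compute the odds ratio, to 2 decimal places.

The missing cell is in the unexposed row: 2291 − 1241 = 1050.
So a = 2989, b = 323, c = 1241, d = 1050.
OR = (a·d)/(b·c) = (2989 × 1050) / (323 × 1241) = 3138450 / 400843 = 7.82962

7.83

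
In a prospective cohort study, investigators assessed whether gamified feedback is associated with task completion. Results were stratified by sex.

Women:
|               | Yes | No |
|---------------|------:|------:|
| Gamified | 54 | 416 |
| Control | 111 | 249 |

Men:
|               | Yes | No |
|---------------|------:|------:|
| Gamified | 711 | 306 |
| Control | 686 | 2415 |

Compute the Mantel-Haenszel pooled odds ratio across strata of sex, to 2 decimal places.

OR_MH = Σ(aᵢdᵢ/nᵢ) / Σ(bᵢcᵢ/nᵢ), where nᵢ is the stratum total.
Stratum 1 (Women): n = 830; a·d/n = 54·249/830 = 16.2000; b·c/n = 416·111/830 = 55.6337
Stratum 2 (Men): n = 4118; a·d/n = 711·2415/4118 = 416.9658; b·c/n = 306·686/4118 = 50.9752
OR_MH = (16.2000 + 416.9658) / (55.6337 + 50.9752) = 433.1658 / 106.6090 = 4.06313

4.06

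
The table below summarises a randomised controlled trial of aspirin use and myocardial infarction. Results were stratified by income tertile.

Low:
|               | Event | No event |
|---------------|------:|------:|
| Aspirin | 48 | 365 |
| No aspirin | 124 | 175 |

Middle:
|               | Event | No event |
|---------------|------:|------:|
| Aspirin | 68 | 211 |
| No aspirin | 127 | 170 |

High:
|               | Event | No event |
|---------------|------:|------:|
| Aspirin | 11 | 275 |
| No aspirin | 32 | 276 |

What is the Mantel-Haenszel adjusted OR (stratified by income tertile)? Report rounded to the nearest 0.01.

OR_MH = Σ(aᵢdᵢ/nᵢ) / Σ(bᵢcᵢ/nᵢ), where nᵢ is the stratum total.
Stratum 1 (Low): n = 712; a·d/n = 48·175/712 = 11.7978; b·c/n = 365·124/712 = 63.5674
Stratum 2 (Middle): n = 576; a·d/n = 68·170/576 = 20.0694; b·c/n = 211·127/576 = 46.5226
Stratum 3 (High): n = 594; a·d/n = 11·276/594 = 5.1111; b·c/n = 275·32/594 = 14.8148
OR_MH = (11.7978 + 20.0694 + 5.1111) / (63.5674 + 46.5226 + 14.8148) = 36.9783 / 124.9048 = 0.29605

0.30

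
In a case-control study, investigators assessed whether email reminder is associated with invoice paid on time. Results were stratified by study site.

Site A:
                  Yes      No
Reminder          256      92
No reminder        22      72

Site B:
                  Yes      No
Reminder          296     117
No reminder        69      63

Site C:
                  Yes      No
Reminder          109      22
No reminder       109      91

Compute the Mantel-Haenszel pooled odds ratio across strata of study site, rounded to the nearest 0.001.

OR_MH = Σ(aᵢdᵢ/nᵢ) / Σ(bᵢcᵢ/nᵢ), where nᵢ is the stratum total.
Stratum 1 (Site A): n = 442; a·d/n = 256·72/442 = 41.7014; b·c/n = 92·22/442 = 4.5792
Stratum 2 (Site B): n = 545; a·d/n = 296·63/545 = 34.2165; b·c/n = 117·69/545 = 14.8128
Stratum 3 (Site C): n = 331; a·d/n = 109·91/331 = 29.9668; b·c/n = 22·109/331 = 7.2447
OR_MH = (41.7014 + 34.2165 + 29.9668) / (4.5792 + 14.8128 + 7.2447) = 105.8846 / 26.6367 = 3.97513

3.975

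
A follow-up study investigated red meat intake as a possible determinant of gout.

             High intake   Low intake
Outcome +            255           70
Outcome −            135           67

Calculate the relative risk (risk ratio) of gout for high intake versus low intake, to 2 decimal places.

1.28

Reading the table with exposure as columns: a = 255 (High intake, case), b = 135 (High intake, non-case), c = 70 (Low intake, case), d = 67.
Risk in exposed = 255/390 = 0.65385; risk in unexposed = 70/137 = 0.51095.
RR = 0.65385 / 0.51095 = 1.27967
The risk among the exposed is 1.28 times that among the unexposed.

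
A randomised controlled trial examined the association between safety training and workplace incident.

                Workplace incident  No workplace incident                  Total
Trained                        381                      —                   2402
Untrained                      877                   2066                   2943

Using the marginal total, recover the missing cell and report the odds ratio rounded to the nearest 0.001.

The missing cell is in the exposed row: 2402 − 381 = 2021.
So a = 381, b = 2021, c = 877, d = 2066.
OR = (a·d)/(b·c) = (381 × 2066) / (2021 × 877) = 787146 / 1772417 = 0.44411

0.444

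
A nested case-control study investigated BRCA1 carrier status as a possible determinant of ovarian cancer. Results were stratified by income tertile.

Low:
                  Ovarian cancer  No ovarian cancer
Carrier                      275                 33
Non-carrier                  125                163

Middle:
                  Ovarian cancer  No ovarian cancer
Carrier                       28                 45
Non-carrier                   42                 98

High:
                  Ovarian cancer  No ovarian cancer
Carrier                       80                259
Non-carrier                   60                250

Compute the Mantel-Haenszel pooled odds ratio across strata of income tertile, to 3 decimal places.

2.992

OR_MH = Σ(aᵢdᵢ/nᵢ) / Σ(bᵢcᵢ/nᵢ), where nᵢ is the stratum total.
Stratum 1 (Low): n = 596; a·d/n = 275·163/596 = 75.2097; b·c/n = 33·125/596 = 6.9211
Stratum 2 (Middle): n = 213; a·d/n = 28·98/213 = 12.8826; b·c/n = 45·42/213 = 8.8732
Stratum 3 (High): n = 649; a·d/n = 80·250/649 = 30.8166; b·c/n = 259·60/649 = 23.9445
OR_MH = (75.2097 + 12.8826 + 30.8166) / (6.9211 + 8.8732 + 23.9445) = 118.9090 / 39.7389 = 2.99226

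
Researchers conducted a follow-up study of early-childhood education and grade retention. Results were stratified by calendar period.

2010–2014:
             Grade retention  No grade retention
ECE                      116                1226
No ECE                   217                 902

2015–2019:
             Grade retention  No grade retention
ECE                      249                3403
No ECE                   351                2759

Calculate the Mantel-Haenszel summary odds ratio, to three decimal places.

0.506

OR_MH = Σ(aᵢdᵢ/nᵢ) / Σ(bᵢcᵢ/nᵢ), where nᵢ is the stratum total.
Stratum 1 (2010–2014): n = 2461; a·d/n = 116·902/2461 = 42.5161; b·c/n = 1226·217/2461 = 108.1032
Stratum 2 (2015–2019): n = 6762; a·d/n = 249·2759/6762 = 101.5958; b·c/n = 3403·351/6762 = 176.6420
OR_MH = (42.5161 + 101.5958) / (108.1032 + 176.6420) = 144.1119 / 284.7452 = 0.50611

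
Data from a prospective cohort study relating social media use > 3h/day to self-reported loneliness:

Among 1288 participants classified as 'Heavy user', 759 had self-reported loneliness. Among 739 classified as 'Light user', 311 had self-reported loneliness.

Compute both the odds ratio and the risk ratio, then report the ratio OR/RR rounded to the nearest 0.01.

1.41

From the description: a = 759, b = 529, c = 311, d = 428.
OR = (759·428)/(529·311) = 324852/164519 = 1.97456
Risk in exposed = 759/1288 = 0.58929; risk in unexposed = 311/739 = 0.42084; RR = 1.40026
OR/RR = 1.97456 / 1.40026 = 1.41013
The outcome is not rare, so the OR lies further from 1 than the RR.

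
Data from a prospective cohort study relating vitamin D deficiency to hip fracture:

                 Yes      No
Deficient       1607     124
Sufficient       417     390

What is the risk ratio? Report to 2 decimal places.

1.80

Cells: a = 1607, b = 124, c = 417, d = 390.
Risk in exposed = 1607/1731 = 0.92837; risk in unexposed = 417/807 = 0.51673.
RR = 0.92837 / 0.51673 = 1.79662
The risk among the exposed is 1.80 times that among the unexposed.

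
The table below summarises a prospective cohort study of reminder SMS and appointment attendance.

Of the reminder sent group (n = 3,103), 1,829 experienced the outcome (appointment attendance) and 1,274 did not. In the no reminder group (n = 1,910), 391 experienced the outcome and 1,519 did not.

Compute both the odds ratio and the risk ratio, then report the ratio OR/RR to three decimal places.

1.937

From the description: a = 1829, b = 1274, c = 391, d = 1519.
OR = (1829·1519)/(1274·391) = 2778251/498134 = 5.57732
Risk in exposed = 1829/3103 = 0.58943; risk in unexposed = 391/1910 = 0.20471; RR = 2.87931
OR/RR = 5.57732 / 2.87931 = 1.93703
The outcome is not rare, so the OR lies further from 1 than the RR.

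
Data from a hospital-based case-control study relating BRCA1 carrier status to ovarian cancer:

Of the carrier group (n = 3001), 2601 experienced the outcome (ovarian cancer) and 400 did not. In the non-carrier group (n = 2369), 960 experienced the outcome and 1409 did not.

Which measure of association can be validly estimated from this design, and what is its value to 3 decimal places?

From the description: a = 2601, b = 400, c = 960, d = 1409.
This is a hospital-based case-control study: participants were sampled on outcome status, so risks in the source population cannot be estimated directly — relative risk is not valid here. The odds ratio is the appropriate measure.
OR = (a·d)/(b·c) = (2601 × 1409) / (400 × 960) = 3664809 / 384000 = 9.54377

9.544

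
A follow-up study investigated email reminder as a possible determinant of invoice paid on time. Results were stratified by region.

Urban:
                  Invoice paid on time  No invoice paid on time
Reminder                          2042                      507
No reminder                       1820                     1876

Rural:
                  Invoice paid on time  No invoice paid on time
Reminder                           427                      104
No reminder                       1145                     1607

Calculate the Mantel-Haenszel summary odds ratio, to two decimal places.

4.47

OR_MH = Σ(aᵢdᵢ/nᵢ) / Σ(bᵢcᵢ/nᵢ), where nᵢ is the stratum total.
Stratum 1 (Urban): n = 6245; a·d/n = 2042·1876/6245 = 613.4175; b·c/n = 507·1820/6245 = 147.7566
Stratum 2 (Rural): n = 3283; a·d/n = 427·1607/3283 = 209.0128; b·c/n = 104·1145/3283 = 36.2717
OR_MH = (613.4175 + 209.0128) / (147.7566 + 36.2717) = 822.4302 / 184.0283 = 4.46904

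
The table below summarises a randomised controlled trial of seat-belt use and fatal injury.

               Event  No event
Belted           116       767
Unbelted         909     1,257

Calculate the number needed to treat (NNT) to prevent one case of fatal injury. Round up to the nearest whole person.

Risk in treated group = 116/883 = 0.13137; risk in control = 909/2166 = 0.41967.
Absolute risk reduction = 0.41967 − 0.13137 = 0.28830
NNT = 1 / ARR = 1 / 0.28830 = 3.469 → round up → 4

4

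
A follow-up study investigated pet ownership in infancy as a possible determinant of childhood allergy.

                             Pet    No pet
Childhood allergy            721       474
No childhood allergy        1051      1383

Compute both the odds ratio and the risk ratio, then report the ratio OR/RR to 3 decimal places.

Reading the table with exposure as columns: a = 721 (Pet, case), b = 1051 (Pet, non-case), c = 474 (No pet, case), d = 1383.
OR = (721·1383)/(1051·474) = 997143/498174 = 2.00160
Risk in exposed = 721/1772 = 0.40688; risk in unexposed = 474/1857 = 0.25525; RR = 1.59406
OR/RR = 2.00160 / 1.59406 = 1.25566
The outcome is not rare, so the OR lies further from 1 than the RR.

1.256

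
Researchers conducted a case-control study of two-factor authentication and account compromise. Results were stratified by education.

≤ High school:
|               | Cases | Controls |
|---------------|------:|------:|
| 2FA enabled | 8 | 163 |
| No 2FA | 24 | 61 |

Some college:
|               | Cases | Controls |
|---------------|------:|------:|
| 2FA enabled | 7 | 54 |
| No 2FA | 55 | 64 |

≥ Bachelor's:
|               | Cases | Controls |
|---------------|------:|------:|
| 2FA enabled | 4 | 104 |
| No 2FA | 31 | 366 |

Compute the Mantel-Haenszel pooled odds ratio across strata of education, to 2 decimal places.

OR_MH = Σ(aᵢdᵢ/nᵢ) / Σ(bᵢcᵢ/nᵢ), where nᵢ is the stratum total.
Stratum 1 (≤ High school): n = 256; a·d/n = 8·61/256 = 1.9062; b·c/n = 163·24/256 = 15.2812
Stratum 2 (Some college): n = 180; a·d/n = 7·64/180 = 2.4889; b·c/n = 54·55/180 = 16.5000
Stratum 3 (≥ Bachelor's): n = 505; a·d/n = 4·366/505 = 2.8990; b·c/n = 104·31/505 = 6.3842
OR_MH = (1.9062 + 2.4889 + 2.8990) / (15.2812 + 16.5000 + 6.3842) = 7.2941 / 38.1654 = 0.19112

0.19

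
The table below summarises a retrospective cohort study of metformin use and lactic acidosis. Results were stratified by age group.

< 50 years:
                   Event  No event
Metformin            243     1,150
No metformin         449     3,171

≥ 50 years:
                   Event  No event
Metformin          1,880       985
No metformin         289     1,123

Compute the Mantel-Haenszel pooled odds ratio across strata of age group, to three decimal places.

3.818

OR_MH = Σ(aᵢdᵢ/nᵢ) / Σ(bᵢcᵢ/nᵢ), where nᵢ is the stratum total.
Stratum 1 (< 50 years): n = 5013; a·d/n = 243·3171/5013 = 153.7110; b·c/n = 1150·449/5013 = 103.0022
Stratum 2 (≥ 50 years): n = 4277; a·d/n = 1880·1123/4277 = 493.6264; b·c/n = 985·289/4277 = 66.5572
OR_MH = (153.7110 + 493.6264) / (103.0022 + 66.5572) = 647.3373 / 169.5594 = 3.81776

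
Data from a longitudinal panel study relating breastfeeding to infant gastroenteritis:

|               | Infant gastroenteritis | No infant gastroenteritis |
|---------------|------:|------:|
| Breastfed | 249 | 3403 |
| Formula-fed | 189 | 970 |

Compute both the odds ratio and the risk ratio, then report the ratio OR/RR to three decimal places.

0.898

Cells: a = 249, b = 3403, c = 189, d = 970.
OR = (249·970)/(3403·189) = 241530/643167 = 0.37553
Risk in exposed = 249/3652 = 0.06818; risk in unexposed = 189/1159 = 0.16307; RR = 0.41811
OR/RR = 0.37553 / 0.41811 = 0.89817
The outcome is not rare, so the OR lies further from 1 than the RR.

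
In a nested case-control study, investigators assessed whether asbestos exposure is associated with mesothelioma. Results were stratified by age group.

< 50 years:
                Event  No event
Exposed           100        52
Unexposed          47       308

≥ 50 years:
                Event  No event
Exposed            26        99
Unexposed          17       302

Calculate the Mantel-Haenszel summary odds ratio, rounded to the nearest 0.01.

OR_MH = Σ(aᵢdᵢ/nᵢ) / Σ(bᵢcᵢ/nᵢ), where nᵢ is the stratum total.
Stratum 1 (< 50 years): n = 507; a·d/n = 100·308/507 = 60.7495; b·c/n = 52·47/507 = 4.8205
Stratum 2 (≥ 50 years): n = 444; a·d/n = 26·302/444 = 17.6847; b·c/n = 99·17/444 = 3.7905
OR_MH = (60.7495 + 17.6847) / (4.8205 + 3.7905) = 78.4342 / 8.6111 = 9.10855

9.11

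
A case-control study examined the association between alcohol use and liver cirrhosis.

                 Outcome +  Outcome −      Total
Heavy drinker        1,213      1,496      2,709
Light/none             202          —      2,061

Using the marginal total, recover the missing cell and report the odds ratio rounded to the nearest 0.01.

The missing cell is in the unexposed row: 2061 − 202 = 1859.
So a = 1213, b = 1496, c = 202, d = 1859.
OR = (a·d)/(b·c) = (1213 × 1859) / (1496 × 202) = 2254967 / 302192 = 7.46203

7.46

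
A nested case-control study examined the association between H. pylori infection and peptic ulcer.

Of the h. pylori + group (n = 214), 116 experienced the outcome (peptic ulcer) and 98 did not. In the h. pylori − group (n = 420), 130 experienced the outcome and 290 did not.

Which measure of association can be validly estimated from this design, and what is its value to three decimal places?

From the description: a = 116, b = 98, c = 130, d = 290.
This is a nested case-control study: participants were sampled on outcome status, so risks in the source population cannot be estimated directly — relative risk is not valid here. The odds ratio is the appropriate measure.
OR = (a·d)/(b·c) = (116 × 290) / (98 × 130) = 33640 / 12740 = 2.64050

2.641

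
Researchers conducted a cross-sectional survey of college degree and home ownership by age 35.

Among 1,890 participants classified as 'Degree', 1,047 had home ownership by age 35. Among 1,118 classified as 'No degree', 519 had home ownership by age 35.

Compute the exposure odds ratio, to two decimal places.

1.43

From the description: a = 1047, b = 843, c = 519, d = 599.
OR = (a·d)/(b·c) = (1047 × 599) / (843 × 519) = 627153 / 437517 = 1.43344
The odds of home ownership by age 35 are about 1.43 times as high in the degree group.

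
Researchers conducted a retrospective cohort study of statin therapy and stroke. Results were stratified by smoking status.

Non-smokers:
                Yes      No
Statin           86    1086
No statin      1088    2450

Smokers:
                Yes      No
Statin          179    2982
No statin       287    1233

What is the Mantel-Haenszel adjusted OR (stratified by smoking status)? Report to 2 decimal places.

0.21

OR_MH = Σ(aᵢdᵢ/nᵢ) / Σ(bᵢcᵢ/nᵢ), where nᵢ is the stratum total.
Stratum 1 (Non-smokers): n = 4710; a·d/n = 86·2450/4710 = 44.7346; b·c/n = 1086·1088/4710 = 250.8637
Stratum 2 (Smokers): n = 4681; a·d/n = 179·1233/4681 = 47.1495; b·c/n = 2982·287/4681 = 182.8314
OR_MH = (44.7346 + 47.1495) / (250.8637 + 182.8314) = 91.8841 / 433.6951 = 0.21186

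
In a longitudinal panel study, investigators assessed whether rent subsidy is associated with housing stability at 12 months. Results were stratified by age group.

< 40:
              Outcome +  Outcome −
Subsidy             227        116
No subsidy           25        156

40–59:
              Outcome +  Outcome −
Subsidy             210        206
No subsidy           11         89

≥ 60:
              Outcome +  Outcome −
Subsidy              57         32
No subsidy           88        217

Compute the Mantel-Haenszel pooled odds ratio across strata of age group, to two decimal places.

OR_MH = Σ(aᵢdᵢ/nᵢ) / Σ(bᵢcᵢ/nᵢ), where nᵢ is the stratum total.
Stratum 1 (< 40): n = 524; a·d/n = 227·156/524 = 67.5802; b·c/n = 116·25/524 = 5.5344
Stratum 2 (40–59): n = 516; a·d/n = 210·89/516 = 36.2209; b·c/n = 206·11/516 = 4.3915
Stratum 3 (≥ 60): n = 394; a·d/n = 57·217/394 = 31.3934; b·c/n = 32·88/394 = 7.1472
OR_MH = (67.5802 + 36.2209 + 31.3934) / (5.5344 + 4.3915 + 7.1472) = 135.1945 / 17.0730 = 7.91860

7.92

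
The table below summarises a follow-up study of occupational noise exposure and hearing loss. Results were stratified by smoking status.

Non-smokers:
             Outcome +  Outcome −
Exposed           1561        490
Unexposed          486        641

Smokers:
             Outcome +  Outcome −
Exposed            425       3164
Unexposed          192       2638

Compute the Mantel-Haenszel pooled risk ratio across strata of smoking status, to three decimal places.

1.760

RR_MH = Σ(aᵢ·n₀ᵢ/nᵢ) / Σ(cᵢ·n₁ᵢ/nᵢ), with n₁ᵢ = aᵢ+bᵢ (exposed), n₀ᵢ = cᵢ+dᵢ (unexposed), nᵢ = n₁ᵢ+n₀ᵢ.
Stratum 1 (Non-smokers): n₁ = 2051, n₀ = 1127, n = 3178; a·n₀/n = 1561·1127/3178 = 553.5705; c·n₁/n = 486·2051/3178 = 313.6520
Stratum 2 (Smokers): n₁ = 3589, n₀ = 2830, n = 6419; a·n₀/n = 425·2830/6419 = 187.3734; c·n₁/n = 192·3589/6419 = 107.3513
RR_MH = (553.5705 + 187.3734) / (313.6520 + 107.3513) = 740.9439 / 421.0033 = 1.75995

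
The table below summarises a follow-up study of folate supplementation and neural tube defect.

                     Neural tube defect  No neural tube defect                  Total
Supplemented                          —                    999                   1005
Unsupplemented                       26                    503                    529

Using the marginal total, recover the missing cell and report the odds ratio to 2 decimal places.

0.12

The missing cell is in the exposed row: 1005 − 999 = 6.
So a = 6, b = 999, c = 26, d = 503.
OR = (a·d)/(b·c) = (6 × 503) / (999 × 26) = 3018 / 25974 = 0.11619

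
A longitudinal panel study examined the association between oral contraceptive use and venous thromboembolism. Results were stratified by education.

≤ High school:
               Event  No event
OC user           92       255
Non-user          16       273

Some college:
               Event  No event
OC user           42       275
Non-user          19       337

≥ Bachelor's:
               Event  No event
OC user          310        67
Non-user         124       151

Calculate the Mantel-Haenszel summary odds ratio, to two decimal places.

4.91

OR_MH = Σ(aᵢdᵢ/nᵢ) / Σ(bᵢcᵢ/nᵢ), where nᵢ is the stratum total.
Stratum 1 (≤ High school): n = 636; a·d/n = 92·273/636 = 39.4906; b·c/n = 255·16/636 = 6.4151
Stratum 2 (Some college): n = 673; a·d/n = 42·337/673 = 21.0312; b·c/n = 275·19/673 = 7.7637
Stratum 3 (≥ Bachelor's): n = 652; a·d/n = 310·151/652 = 71.7945; b·c/n = 67·124/652 = 12.7423
OR_MH = (39.4906 + 21.0312 + 71.7945) / (6.4151 + 7.7637 + 12.7423) = 132.3162 / 26.9212 = 4.91495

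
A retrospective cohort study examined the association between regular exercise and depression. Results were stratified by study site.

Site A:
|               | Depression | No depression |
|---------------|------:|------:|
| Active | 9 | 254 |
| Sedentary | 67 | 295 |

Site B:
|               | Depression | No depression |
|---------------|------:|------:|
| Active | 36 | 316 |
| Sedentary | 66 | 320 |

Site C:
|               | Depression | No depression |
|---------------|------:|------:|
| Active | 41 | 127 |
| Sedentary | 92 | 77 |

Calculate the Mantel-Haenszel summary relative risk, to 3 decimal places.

0.423

RR_MH = Σ(aᵢ·n₀ᵢ/nᵢ) / Σ(cᵢ·n₁ᵢ/nᵢ), with n₁ᵢ = aᵢ+bᵢ (exposed), n₀ᵢ = cᵢ+dᵢ (unexposed), nᵢ = n₁ᵢ+n₀ᵢ.
Stratum 1 (Site A): n₁ = 263, n₀ = 362, n = 625; a·n₀/n = 9·362/625 = 5.2128; c·n₁/n = 67·263/625 = 28.1936
Stratum 2 (Site B): n₁ = 352, n₀ = 386, n = 738; a·n₀/n = 36·386/738 = 18.8293; c·n₁/n = 66·352/738 = 31.4797
Stratum 3 (Site C): n₁ = 168, n₀ = 169, n = 337; a·n₀/n = 41·169/337 = 20.5608; c·n₁/n = 92·168/337 = 45.8635
RR_MH = (5.2128 + 18.8293 + 20.5608) / (28.1936 + 31.4797 + 45.8635) = 44.6029 / 105.5368 = 0.42263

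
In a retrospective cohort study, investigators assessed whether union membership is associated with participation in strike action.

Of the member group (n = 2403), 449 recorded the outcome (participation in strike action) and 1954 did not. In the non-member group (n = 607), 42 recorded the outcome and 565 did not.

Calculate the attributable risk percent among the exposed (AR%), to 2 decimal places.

From the description: a = 449, b = 1954, c = 42, d = 565.
Risk in exposed = 449/2403 = 0.18685; risk in unexposed = 42/607 = 0.06919.
RR = 0.18685/0.06919 = 2.70042
AR% = (RR − 1)/RR × 100 = (2.70042 − 1)/2.70042 × 100 = 62.9688%

62.97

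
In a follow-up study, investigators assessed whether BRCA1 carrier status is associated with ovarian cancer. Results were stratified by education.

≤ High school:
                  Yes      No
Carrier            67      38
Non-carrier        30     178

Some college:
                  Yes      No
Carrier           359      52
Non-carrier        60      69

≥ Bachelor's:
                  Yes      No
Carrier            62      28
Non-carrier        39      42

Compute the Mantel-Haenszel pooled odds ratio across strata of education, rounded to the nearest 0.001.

OR_MH = Σ(aᵢdᵢ/nᵢ) / Σ(bᵢcᵢ/nᵢ), where nᵢ is the stratum total.
Stratum 1 (≤ High school): n = 313; a·d/n = 67·178/313 = 38.1022; b·c/n = 38·30/313 = 3.6422
Stratum 2 (Some college): n = 540; a·d/n = 359·69/540 = 45.8722; b·c/n = 52·60/540 = 5.7778
Stratum 3 (≥ Bachelor's): n = 171; a·d/n = 62·42/171 = 15.2281; b·c/n = 28·39/171 = 6.3860
OR_MH = (38.1022 + 45.8722 + 15.2281) / (3.6422 + 5.7778 + 6.3860) = 99.2025 / 15.8059 = 6.27629

6.276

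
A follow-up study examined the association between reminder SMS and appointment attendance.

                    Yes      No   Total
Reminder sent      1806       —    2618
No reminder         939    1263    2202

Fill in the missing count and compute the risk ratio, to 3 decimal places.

The missing cell is in the exposed row: 2618 − 1806 = 812.
So a = 1806, b = 812, c = 939, d = 1263.
RR = [a/(a+b)] / [c/(c+d)] = (1806/2618) / (939/2202) = 0.68984/0.42643 = 1.61771

1.618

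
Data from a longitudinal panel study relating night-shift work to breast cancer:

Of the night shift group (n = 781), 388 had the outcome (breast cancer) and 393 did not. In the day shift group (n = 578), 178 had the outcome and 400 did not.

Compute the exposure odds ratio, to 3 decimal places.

From the description: a = 388, b = 393, c = 178, d = 400.
OR = (a·d)/(b·c) = (388 × 400) / (393 × 178) = 155200 / 69954 = 2.21860
The odds of breast cancer are about 2.22 times as high in the night shift group.

2.219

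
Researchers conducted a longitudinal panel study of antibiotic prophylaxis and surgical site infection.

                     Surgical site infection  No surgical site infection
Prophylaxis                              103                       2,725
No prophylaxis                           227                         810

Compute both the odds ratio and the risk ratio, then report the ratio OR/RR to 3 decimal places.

0.811

Cells: a = 103, b = 2725, c = 227, d = 810.
OR = (103·810)/(2725·227) = 83430/618575 = 0.13487
Risk in exposed = 103/2828 = 0.03642; risk in unexposed = 227/1037 = 0.21890; RR = 0.16638
OR/RR = 0.13487 / 0.16638 = 0.81062
The outcome is not rare, so the OR lies further from 1 than the RR.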